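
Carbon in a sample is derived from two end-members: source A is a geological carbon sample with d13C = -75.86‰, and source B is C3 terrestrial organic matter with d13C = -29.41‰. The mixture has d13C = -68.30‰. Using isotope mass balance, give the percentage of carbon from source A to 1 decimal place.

δ_mix = f_A·δ_A + (1 − f_A)·δ_B  ⇒  f_A = (δ_mix − δ_B)/(δ_A − δ_B)
f_A = (-68.30 − (-29.41)) / (-75.86 − (-29.41))
f_A = -38.89 / -46.45 = 0.8372

83.7%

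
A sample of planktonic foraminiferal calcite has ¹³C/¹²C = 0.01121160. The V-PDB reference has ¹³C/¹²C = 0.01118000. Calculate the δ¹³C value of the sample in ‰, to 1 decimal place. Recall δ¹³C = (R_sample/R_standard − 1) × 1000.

δ¹³C = (R_sample / R_standard − 1) × 1000
R_sample / R_standard = 0.01121160 / 0.01118000 = 1.002826
δ¹³C = (1.002826 − 1) × 1000 = 2.83‰

2.8‰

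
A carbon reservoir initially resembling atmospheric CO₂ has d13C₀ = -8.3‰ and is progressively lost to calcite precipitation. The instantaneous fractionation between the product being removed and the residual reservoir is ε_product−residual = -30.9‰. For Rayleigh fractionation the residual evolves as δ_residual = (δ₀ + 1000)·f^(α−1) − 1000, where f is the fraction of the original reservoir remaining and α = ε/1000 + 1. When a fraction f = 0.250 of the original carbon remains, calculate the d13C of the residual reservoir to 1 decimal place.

Rayleigh residual: δ_res = (δ₀ + 1000)·f^(α−1) − 1000
α = ε/1000 + 1 = 0.96910, so α − 1 = -0.03090
f^(α−1) = 0.250^(-0.03090) = 1.043767
δ_res = (-8.3 + 1000) × 1.043767 − 1000 = 1035.104 − 1000 = 35.10‰

35.1‰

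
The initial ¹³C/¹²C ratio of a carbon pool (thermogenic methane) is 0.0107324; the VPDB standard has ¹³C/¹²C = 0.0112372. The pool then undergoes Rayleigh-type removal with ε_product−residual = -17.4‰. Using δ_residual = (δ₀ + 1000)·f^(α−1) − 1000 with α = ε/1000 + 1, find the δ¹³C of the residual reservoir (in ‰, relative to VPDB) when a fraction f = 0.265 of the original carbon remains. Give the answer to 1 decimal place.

-22.6‰

δ₀ = (0.0107324/0.0112372 − 1)×1000 = (0.955078 − 1)×1000 = -44.922‰
α − 1 = ε/1000 = -0.0174
f^(α−1) = 0.265^(-0.0174) = 1.023377
δ_res = (-44.922 + 1000) × 1.023377 − 1000 = 977.404 − 1000 = -22.60‰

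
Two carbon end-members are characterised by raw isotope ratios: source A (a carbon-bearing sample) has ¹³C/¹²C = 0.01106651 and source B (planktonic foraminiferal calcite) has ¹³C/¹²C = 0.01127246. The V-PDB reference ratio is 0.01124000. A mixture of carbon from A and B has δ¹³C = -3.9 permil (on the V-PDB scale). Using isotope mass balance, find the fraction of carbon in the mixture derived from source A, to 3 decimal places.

δ_A = (0.01106651/0.01124000 − 1)×1000 = (0.984565 − 1)×1000 = -15.435 permil
δ_B = (0.01127246/0.01124000 − 1)×1000 = (1.002888 − 1)×1000 = 2.888 permil
f_A = (δ_mix − δ_B)/(δ_A − δ_B) = (-3.9 − (2.888))/(-15.435 − (2.888))
f_A = -6.788 / -18.323 = 0.3705

0.370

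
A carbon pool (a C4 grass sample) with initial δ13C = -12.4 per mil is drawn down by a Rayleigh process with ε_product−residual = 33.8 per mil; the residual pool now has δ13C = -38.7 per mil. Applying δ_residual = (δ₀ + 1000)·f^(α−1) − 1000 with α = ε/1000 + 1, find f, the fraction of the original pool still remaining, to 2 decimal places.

0.45

α − 1 = ε/1000 = 0.0338
(δ_res + 1000)/(δ₀ + 1000) = (-38.7 + 1000)/(-12.4 + 1000) = 961.3/987.6 = 0.973370
f = 0.973370^(1/0.0338) = exp(ln(0.973370)/0.0338) = exp(-0.02699/0.0338)
f = exp(-0.7986) = 0.4500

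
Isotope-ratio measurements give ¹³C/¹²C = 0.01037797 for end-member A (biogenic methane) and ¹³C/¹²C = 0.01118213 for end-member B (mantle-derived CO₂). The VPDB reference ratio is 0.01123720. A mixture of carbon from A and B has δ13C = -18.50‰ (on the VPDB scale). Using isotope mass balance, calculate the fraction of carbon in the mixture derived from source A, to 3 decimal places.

δ_A = (0.01037797/0.01123720 − 1)×1000 = (0.923537 − 1)×1000 = -76.463‰
δ_B = (0.01118213/0.01123720 − 1)×1000 = (0.995099 − 1)×1000 = -4.901‰
f_A = (δ_mix − δ_B)/(δ_A − δ_B) = (-18.50 − (-4.901))/(-76.463 − (-4.901))
f_A = -13.599 / -71.562 = 0.1900

0.190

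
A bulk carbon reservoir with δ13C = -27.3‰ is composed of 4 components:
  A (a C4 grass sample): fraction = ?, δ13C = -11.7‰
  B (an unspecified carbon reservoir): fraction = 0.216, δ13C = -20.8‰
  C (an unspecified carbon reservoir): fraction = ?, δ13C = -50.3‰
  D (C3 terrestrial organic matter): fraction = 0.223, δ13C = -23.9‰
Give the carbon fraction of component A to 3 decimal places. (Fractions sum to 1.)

Let f_A and f_C be the unknown fractions; fractions sum to 1 so f_A + f_C = 0.561.
Mass balance: Σ fᵢ·δᵢ = δ_bulk ⇒ f_A·(-11.7) + f_C·(-50.3) = -27.3 − (-9.822) = -17.477
Substitute f_C = 0.561 − f_A:
f_A·(-11.7 − -50.3) = -17.477 − 0.561×(-50.3) = 10.741
f_A = 10.741 / 38.6 = 0.2783

0.278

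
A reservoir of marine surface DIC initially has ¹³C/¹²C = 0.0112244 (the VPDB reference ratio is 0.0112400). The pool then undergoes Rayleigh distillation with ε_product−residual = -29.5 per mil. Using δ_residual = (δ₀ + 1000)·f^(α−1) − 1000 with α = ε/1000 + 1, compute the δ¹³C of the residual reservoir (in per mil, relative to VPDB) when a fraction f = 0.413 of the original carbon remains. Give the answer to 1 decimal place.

25.0 per mil

δ₀ = (0.0112244/0.0112400 − 1)×1000 = (0.998612 − 1)×1000 = -1.388 per mil
α − 1 = ε/1000 = -0.0295
f^(α−1) = 0.413^(-0.0295) = 1.026430
δ_res = (-1.388 + 1000) × 1.026430 − 1000 = 1025.006 − 1000 = 25.01 per mil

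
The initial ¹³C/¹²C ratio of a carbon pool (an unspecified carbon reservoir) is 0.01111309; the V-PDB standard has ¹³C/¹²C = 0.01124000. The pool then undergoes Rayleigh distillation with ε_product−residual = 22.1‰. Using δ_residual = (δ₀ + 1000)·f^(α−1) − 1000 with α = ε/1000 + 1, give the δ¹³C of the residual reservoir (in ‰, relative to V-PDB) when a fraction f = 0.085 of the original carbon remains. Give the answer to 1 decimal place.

-63.7‰

δ₀ = (0.01111309/0.01124000 − 1)×1000 = (0.988709 − 1)×1000 = -11.291‰
α − 1 = ε/1000 = 0.0221
f^(α−1) = 0.085^(0.0221) = 0.946979
δ_res = (-11.291 + 1000) × 0.946979 − 1000 = 936.286 − 1000 = -63.71‰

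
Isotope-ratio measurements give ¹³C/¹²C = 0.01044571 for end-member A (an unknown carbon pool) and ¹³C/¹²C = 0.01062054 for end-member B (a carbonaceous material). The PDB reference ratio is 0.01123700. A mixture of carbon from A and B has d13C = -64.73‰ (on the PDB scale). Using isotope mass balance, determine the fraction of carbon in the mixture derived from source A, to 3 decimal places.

0.634

δ_A = (0.01044571/0.01123700 − 1)×1000 = (0.929582 − 1)×1000 = -70.418‰
δ_B = (0.01062054/0.01123700 − 1)×1000 = (0.945140 − 1)×1000 = -54.860‰
f_A = (δ_mix − δ_B)/(δ_A − δ_B) = (-64.73 − (-54.860))/(-70.418 − (-54.860))
f_A = -9.870 / -15.558 = 0.6344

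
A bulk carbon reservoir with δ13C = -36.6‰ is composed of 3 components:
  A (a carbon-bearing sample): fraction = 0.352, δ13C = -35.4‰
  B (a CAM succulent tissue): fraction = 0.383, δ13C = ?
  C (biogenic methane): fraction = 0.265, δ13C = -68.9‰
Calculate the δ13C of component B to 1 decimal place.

-15.4‰

Isotope mass balance: δ_bulk = Σ fᵢ·δᵢ.
-36.6 = 0.352×(-35.4) + 0.383×δ_B + 0.265×(-68.9)
0.383·δ_B = -36.6 − (-30.719) = -5.881
δ_B = -5.881 / 0.383 = -15.35‰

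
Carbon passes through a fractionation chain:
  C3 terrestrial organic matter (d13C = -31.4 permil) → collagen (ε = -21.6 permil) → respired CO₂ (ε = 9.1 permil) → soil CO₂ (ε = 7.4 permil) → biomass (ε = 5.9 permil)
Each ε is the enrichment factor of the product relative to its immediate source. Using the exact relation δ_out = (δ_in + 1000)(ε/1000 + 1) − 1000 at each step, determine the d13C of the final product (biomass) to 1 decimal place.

-30.9 permil

step 1: δ = (-31.40 + 1000)·(-21.6/1000 + 1) − 1000 = -52.32 permil
step 2: δ = (-52.32 + 1000)·(9.1/1000 + 1) − 1000 = -43.70 permil
step 3: δ = (-43.70 + 1000)·(7.4/1000 + 1) − 1000 = -36.62 permil
step 4: δ = (-36.62 + 1000)·(5.9/1000 + 1) − 1000 = -30.94 permil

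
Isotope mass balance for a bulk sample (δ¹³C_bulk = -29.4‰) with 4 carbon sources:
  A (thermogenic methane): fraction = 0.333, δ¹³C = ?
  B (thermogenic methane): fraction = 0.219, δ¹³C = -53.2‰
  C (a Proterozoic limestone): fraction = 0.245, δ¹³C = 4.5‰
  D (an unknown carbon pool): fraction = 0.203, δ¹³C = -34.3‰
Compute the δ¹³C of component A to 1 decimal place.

-35.7‰

Isotope mass balance: δ_bulk = Σ fᵢ·δᵢ.
-29.4 = 0.333×δ_A + 0.219×(-53.2) + 0.245×(4.5) + 0.203×(-34.3)
0.333·δ_A = -29.4 − (-17.511) = -11.889
δ_A = -11.889 / 0.333 = -35.70‰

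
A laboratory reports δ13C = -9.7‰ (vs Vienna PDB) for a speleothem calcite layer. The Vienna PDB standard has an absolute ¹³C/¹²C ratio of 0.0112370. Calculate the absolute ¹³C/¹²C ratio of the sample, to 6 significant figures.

0.0111280

R_sample = R_standard × (δ13C/1000 + 1)
R_sample = 0.0112370 × (-9.7/1000 + 1) = 0.0112370 × 0.990300
R_sample = 0.0111280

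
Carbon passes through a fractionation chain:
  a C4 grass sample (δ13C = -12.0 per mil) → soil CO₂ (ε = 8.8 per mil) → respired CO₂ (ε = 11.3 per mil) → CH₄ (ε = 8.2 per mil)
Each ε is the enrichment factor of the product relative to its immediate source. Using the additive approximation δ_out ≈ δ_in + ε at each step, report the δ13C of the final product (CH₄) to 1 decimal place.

step 1: δ ≈ -12.0 + (8.8) = -3.2 per mil
step 2: δ ≈ -3.2 + (11.3) = 8.1 per mil
step 3: δ ≈ 8.1 + (8.2) = 16.3 per mil

16.3 per mil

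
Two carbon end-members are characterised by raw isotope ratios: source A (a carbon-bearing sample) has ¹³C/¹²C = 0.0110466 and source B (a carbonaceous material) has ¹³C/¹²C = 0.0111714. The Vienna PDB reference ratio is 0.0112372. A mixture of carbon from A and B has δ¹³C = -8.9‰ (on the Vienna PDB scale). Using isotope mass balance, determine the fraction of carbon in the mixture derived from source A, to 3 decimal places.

δ_A = (0.0110466/0.0112372 − 1)×1000 = (0.983038 − 1)×1000 = -16.962‰
δ_B = (0.0111714/0.0112372 − 1)×1000 = (0.994144 − 1)×1000 = -5.856‰
f_A = (δ_mix − δ_B)/(δ_A − δ_B) = (-8.9 − (-5.856))/(-16.962 − (-5.856))
f_A = -3.044 / -11.106 = 0.2741

0.274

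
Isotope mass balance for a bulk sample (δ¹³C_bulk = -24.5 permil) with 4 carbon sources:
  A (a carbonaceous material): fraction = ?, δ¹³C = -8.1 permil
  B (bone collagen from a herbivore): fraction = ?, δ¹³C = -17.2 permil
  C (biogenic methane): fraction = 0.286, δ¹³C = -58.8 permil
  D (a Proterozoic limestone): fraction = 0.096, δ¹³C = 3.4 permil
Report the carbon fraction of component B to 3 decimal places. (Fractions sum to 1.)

Let f_B and f_A be the unknown fractions; fractions sum to 1 so f_B + f_A = 0.618.
Mass balance: Σ fᵢ·δᵢ = δ_bulk ⇒ f_B·(-17.2) + f_A·(-8.1) = -24.5 − (-16.490) = -8.010
Substitute f_A = 0.618 − f_B:
f_B·(-17.2 − -8.1) = -8.010 − 0.618×(-8.1) = -3.004
f_B = -3.004 / -9.1 = 0.3301

0.330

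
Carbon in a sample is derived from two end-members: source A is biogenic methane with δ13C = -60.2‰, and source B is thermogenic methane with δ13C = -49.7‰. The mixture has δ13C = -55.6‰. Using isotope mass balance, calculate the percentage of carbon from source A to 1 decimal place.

56.2%

δ_mix = f_A·δ_A + (1 − f_A)·δ_B  ⇒  f_A = (δ_mix − δ_B)/(δ_A − δ_B)
f_A = (-55.6 − (-49.7)) / (-60.2 − (-49.7))
f_A = -5.9 / -10.5 = 0.5619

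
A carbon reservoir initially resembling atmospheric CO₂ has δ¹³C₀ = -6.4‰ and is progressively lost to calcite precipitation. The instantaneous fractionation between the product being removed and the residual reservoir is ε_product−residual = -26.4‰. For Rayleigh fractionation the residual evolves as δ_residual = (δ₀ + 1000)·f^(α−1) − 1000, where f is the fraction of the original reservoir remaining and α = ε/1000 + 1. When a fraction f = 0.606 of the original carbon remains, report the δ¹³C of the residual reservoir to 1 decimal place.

Rayleigh residual: δ_res = (δ₀ + 1000)·f^(α−1) − 1000
α = ε/1000 + 1 = 0.97360, so α − 1 = -0.02640
f^(α−1) = 0.606^(-0.02640) = 1.013311
δ_res = (-6.4 + 1000) × 1.013311 − 1000 = 1006.826 − 1000 = 6.83‰

6.8‰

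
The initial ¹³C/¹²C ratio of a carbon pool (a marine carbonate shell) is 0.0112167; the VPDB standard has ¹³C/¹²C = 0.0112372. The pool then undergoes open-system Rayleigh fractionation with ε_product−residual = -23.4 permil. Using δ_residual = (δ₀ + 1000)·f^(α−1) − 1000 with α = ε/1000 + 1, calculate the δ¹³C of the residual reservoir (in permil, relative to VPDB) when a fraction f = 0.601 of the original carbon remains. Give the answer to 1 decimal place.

10.1 permil

δ₀ = (0.0112167/0.0112372 − 1)×1000 = (0.998176 − 1)×1000 = -1.824 permil
α − 1 = ε/1000 = -0.0234
f^(α−1) = 0.601^(-0.0234) = 1.011986
δ_res = (-1.824 + 1000) × 1.011986 − 1000 = 1010.139 − 1000 = 10.14 permil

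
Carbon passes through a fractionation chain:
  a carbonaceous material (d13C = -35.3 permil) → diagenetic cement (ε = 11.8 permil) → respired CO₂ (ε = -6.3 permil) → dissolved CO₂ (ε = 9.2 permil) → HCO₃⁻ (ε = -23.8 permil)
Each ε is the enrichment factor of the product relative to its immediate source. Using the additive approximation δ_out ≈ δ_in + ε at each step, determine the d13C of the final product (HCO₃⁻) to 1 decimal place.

-44.4 permil

step 1: δ ≈ -35.3 + (11.8) = -23.5 permil
step 2: δ ≈ -23.5 + (-6.3) = -29.8 permil
step 3: δ ≈ -29.8 + (9.2) = -20.6 permil
step 4: δ ≈ -20.6 + (-23.8) = -44.4 permil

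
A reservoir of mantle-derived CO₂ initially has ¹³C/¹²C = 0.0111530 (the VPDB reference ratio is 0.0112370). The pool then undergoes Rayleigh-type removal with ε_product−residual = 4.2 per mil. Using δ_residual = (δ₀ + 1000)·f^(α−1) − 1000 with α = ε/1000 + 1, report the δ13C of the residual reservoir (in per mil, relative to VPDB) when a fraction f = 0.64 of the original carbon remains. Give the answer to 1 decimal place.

-9.3 per mil

δ₀ = (0.0111530/0.0112370 − 1)×1000 = (0.992525 − 1)×1000 = -7.475 per mil
α − 1 = ε/1000 = 0.0042
f^(α−1) = 0.64^(0.0042) = 0.998127
δ_res = (-7.475 + 1000) × 0.998127 − 1000 = 990.666 − 1000 = -9.33 per mil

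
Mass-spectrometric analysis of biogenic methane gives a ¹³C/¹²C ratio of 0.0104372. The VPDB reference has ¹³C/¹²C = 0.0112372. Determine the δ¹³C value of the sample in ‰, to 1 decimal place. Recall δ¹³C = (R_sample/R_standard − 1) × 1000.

δ¹³C = (R_sample / R_standard − 1) × 1000
R_sample / R_standard = 0.0104372 / 0.0112372 = 0.928808
δ¹³C = (0.928808 − 1) × 1000 = -71.19‰

-71.2‰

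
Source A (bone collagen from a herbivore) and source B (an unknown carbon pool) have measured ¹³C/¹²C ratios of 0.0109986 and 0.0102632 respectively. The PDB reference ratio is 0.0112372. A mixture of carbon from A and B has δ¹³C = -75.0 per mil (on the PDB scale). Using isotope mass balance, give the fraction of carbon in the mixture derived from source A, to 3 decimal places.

δ_A = (0.0109986/0.0112372 − 1)×1000 = (0.978767 − 1)×1000 = -21.233 per mil
δ_B = (0.0102632/0.0112372 − 1)×1000 = (0.913324 − 1)×1000 = -86.676 per mil
f_A = (δ_mix − δ_B)/(δ_A − δ_B) = (-75.0 − (-86.676))/(-21.233 − (-86.676))
f_A = 11.676 / 65.443 = 0.1784

0.178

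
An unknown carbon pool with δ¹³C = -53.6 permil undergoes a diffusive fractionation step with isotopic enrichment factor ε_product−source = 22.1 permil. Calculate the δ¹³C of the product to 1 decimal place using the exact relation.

-32.7 permil

Exactly, δ_product = (δ_source + 1000)·(ε/1000 + 1) − 1000.
δ_product = (-53.6 + 1000) × (22.1/1000 + 1) − 1000
δ_product = -32.68 permil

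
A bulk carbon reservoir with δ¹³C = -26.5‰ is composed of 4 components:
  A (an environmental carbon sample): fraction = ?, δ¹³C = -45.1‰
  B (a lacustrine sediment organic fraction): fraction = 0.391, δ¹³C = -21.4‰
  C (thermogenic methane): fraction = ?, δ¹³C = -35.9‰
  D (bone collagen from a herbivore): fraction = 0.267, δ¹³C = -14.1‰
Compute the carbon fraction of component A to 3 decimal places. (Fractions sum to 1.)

0.227

Let f_A and f_C be the unknown fractions; fractions sum to 1 so f_A + f_C = 0.342.
Mass balance: Σ fᵢ·δᵢ = δ_bulk ⇒ f_A·(-45.1) + f_C·(-35.9) = -26.5 − (-12.132) = -14.368
Substitute f_C = 0.342 − f_A:
f_A·(-45.1 − -35.9) = -14.368 − 0.342×(-35.9) = -2.090
f_A = -2.090 / -9.2 = 0.2272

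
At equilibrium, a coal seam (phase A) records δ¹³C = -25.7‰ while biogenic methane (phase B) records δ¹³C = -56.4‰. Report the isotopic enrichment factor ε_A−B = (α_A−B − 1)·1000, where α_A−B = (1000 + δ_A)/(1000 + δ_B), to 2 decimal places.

32.53‰

α_A−B = (1000 + -25.7) / (1000 + -56.4) = 974.3 / 943.6 = 1.032535
ε_A−B = (1.032535 − 1) × 1000 = 32.535‰
(The approximation ε ≈ δ_A − δ_B would give 30.7‰.)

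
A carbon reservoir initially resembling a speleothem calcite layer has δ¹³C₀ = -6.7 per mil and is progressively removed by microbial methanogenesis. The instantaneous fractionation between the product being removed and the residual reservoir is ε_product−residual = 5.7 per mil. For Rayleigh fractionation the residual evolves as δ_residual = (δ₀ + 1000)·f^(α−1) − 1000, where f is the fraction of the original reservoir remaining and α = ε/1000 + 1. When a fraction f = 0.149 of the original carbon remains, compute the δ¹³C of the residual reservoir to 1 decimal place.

Rayleigh residual: δ_res = (δ₀ + 1000)·f^(α−1) − 1000
α = ε/1000 + 1 = 1.00570, so α − 1 = 0.00570
f^(α−1) = 0.149^(0.00570) = 0.989207
δ_res = (-6.7 + 1000) × 0.989207 − 1000 = 982.579 − 1000 = -17.42 per mil

-17.4 per mil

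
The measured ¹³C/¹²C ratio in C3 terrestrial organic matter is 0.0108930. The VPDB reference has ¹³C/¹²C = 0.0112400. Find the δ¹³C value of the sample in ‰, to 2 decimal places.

δ¹³C = (R_sample / R_standard − 1) × 1000
R_sample / R_standard = 0.0108930 / 0.0112400 = 0.969128
δ¹³C = (0.969128 − 1) × 1000 = -30.872‰

-30.87‰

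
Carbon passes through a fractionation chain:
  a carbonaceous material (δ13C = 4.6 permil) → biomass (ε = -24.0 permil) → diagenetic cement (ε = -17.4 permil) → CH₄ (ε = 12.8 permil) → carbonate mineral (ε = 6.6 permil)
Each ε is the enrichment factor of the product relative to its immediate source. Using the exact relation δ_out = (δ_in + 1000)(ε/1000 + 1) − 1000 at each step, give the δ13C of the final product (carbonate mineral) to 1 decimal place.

step 1: δ = (4.60 + 1000)·(-24.0/1000 + 1) − 1000 = -19.51 permil
step 2: δ = (-19.51 + 1000)·(-17.4/1000 + 1) − 1000 = -36.57 permil
step 3: δ = (-36.57 + 1000)·(12.8/1000 + 1) − 1000 = -24.24 permil
step 4: δ = (-24.24 + 1000)·(6.6/1000 + 1) − 1000 = -17.80 permil

-17.8 permil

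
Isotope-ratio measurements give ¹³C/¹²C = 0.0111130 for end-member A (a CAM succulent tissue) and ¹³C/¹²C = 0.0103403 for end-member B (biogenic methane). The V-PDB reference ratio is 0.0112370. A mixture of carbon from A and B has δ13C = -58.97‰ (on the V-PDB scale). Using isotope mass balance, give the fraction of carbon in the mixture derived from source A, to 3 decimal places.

δ_A = (0.0111130/0.0112370 − 1)×1000 = (0.988965 − 1)×1000 = -11.035‰
δ_B = (0.0103403/0.0112370 − 1)×1000 = (0.920201 − 1)×1000 = -79.799‰
f_A = (δ_mix − δ_B)/(δ_A − δ_B) = (-58.97 − (-79.799))/(-11.035 − (-79.799))
f_A = 20.829 / 68.764 = 0.3029

0.303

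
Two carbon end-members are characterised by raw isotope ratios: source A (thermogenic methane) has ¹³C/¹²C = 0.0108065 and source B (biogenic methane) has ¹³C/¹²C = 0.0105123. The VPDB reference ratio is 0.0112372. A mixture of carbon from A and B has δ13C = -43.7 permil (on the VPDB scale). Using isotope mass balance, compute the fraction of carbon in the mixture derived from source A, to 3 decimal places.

δ_A = (0.0108065/0.0112372 − 1)×1000 = (0.961672 − 1)×1000 = -38.328 permil
δ_B = (0.0105123/0.0112372 − 1)×1000 = (0.935491 − 1)×1000 = -64.509 permil
f_A = (δ_mix − δ_B)/(δ_A − δ_B) = (-43.7 − (-64.509))/(-38.328 − (-64.509))
f_A = 20.809 / 26.181 = 0.7948

0.795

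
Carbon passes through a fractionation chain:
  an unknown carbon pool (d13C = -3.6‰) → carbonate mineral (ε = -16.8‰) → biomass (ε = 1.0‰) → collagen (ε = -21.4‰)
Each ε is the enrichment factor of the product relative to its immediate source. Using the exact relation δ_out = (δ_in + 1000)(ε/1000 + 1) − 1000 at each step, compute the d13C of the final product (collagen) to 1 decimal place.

-40.3‰

step 1: δ = (-3.60 + 1000)·(-16.8/1000 + 1) − 1000 = -20.34‰
step 2: δ = (-20.34 + 1000)·(1.0/1000 + 1) − 1000 = -19.36‰
step 3: δ = (-19.36 + 1000)·(-21.4/1000 + 1) − 1000 = -40.35‰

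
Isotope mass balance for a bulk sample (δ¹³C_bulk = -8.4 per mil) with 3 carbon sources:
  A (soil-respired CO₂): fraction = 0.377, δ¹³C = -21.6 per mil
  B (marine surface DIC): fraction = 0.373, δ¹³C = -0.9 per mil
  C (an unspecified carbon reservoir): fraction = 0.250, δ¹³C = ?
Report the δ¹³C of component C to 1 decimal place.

Isotope mass balance: δ_bulk = Σ fᵢ·δᵢ.
-8.4 = 0.377×(-21.6) + 0.373×(-0.9) + 0.250×δ_C
0.250·δ_C = -8.4 − (-8.479) = 0.079
δ_C = 0.079 / 0.250 = 0.32 per mil

0.3 per mil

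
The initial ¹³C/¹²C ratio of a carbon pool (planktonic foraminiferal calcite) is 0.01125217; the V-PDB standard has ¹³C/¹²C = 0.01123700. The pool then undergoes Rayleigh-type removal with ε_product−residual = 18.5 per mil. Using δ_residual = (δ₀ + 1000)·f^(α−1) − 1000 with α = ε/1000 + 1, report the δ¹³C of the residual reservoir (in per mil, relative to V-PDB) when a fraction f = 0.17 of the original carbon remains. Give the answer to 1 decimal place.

δ₀ = (0.01125217/0.01123700 − 1)×1000 = (1.001350 − 1)×1000 = 1.350 per mil
α − 1 = ε/1000 = 0.0185
f^(α−1) = 0.17^(0.0185) = 0.967750
δ_res = (1.350 + 1000) × 0.967750 − 1000 = 969.057 − 1000 = -30.94 per mil

-30.9 per mil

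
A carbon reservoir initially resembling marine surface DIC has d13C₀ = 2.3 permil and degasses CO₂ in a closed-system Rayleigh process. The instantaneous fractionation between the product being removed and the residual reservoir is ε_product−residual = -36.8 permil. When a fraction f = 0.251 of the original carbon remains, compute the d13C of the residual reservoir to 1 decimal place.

54.6 permil

Rayleigh residual: δ_res = (δ₀ + 1000)·f^(α−1) − 1000
α = ε/1000 + 1 = 0.96320, so α − 1 = -0.03680
f^(α−1) = 0.251^(-0.03680) = 1.052185
δ_res = (2.3 + 1000) × 1.052185 − 1000 = 1054.605 − 1000 = 54.60 permil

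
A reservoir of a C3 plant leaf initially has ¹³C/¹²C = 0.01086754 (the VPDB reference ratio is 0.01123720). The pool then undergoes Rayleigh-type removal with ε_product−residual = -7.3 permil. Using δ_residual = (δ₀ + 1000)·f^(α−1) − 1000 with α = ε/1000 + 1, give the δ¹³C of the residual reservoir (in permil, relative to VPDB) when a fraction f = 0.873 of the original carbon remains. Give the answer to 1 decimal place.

-31.9 permil

δ₀ = (0.01086754/0.01123720 − 1)×1000 = (0.967104 − 1)×1000 = -32.896 permil
α − 1 = ε/1000 = -0.0073
f^(α−1) = 0.873^(-0.0073) = 1.000992
δ_res = (-32.896 + 1000) × 1.000992 − 1000 = 968.063 − 1000 = -31.94 permil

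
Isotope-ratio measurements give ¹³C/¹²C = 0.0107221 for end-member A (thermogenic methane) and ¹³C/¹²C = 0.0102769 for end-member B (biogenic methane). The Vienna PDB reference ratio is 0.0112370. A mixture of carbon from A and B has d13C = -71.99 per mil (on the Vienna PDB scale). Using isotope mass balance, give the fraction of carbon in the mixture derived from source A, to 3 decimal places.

0.340

δ_A = (0.0107221/0.0112370 − 1)×1000 = (0.954178 − 1)×1000 = -45.822 per mil
δ_B = (0.0102769/0.0112370 − 1)×1000 = (0.914559 − 1)×1000 = -85.441 per mil
f_A = (δ_mix − δ_B)/(δ_A − δ_B) = (-71.99 − (-85.441))/(-45.822 − (-85.441))
f_A = 13.451 / 39.619 = 0.3395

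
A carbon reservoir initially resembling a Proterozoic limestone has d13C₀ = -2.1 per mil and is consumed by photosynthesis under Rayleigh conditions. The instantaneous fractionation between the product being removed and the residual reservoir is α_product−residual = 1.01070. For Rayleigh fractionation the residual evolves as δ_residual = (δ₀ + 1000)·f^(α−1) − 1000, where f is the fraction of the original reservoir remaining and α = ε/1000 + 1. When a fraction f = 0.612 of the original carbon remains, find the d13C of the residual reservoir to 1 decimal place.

Rayleigh residual: δ_res = (δ₀ + 1000)·f^(α−1) − 1000
α − 1 = 0.01070
f^(α−1) = 0.612^(0.01070) = 0.994760
δ_res = (-2.1 + 1000) × 0.994760 − 1000 = 992.671 − 1000 = -7.33 per mil

-7.3 per mil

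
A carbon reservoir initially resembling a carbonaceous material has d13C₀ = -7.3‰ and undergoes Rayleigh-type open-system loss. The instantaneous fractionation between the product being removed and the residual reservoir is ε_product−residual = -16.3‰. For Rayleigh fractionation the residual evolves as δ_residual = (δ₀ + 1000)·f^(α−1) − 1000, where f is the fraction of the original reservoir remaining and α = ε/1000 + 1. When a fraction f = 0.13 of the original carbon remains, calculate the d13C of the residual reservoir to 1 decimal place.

26.3‰

Rayleigh residual: δ_res = (δ₀ + 1000)·f^(α−1) − 1000
α = ε/1000 + 1 = 0.98370, so α − 1 = -0.01630
f^(α−1) = 0.13^(-0.01630) = 1.033815
δ_res = (-7.3 + 1000) × 1.033815 − 1000 = 1026.268 − 1000 = 26.27‰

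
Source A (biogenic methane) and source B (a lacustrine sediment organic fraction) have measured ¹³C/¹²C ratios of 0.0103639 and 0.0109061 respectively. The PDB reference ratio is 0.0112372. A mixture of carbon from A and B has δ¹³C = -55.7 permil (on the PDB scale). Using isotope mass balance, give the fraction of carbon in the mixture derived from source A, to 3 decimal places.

0.544

δ_A = (0.0103639/0.0112372 − 1)×1000 = (0.922285 − 1)×1000 = -77.715 permil
δ_B = (0.0109061/0.0112372 − 1)×1000 = (0.970535 − 1)×1000 = -29.465 permil
f_A = (δ_mix − δ_B)/(δ_A − δ_B) = (-55.7 − (-29.465))/(-77.715 − (-29.465))
f_A = -26.235 / -48.250 = 0.5437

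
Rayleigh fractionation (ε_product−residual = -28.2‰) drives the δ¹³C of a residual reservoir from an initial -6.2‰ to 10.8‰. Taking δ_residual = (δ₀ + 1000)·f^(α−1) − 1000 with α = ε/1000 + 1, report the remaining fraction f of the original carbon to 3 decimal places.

0.548

α − 1 = ε/1000 = -0.0282
(δ_res + 1000)/(δ₀ + 1000) = (10.8 + 1000)/(-6.2 + 1000) = 1010.8/993.8 = 1.017106
f = 1.017106^(1/-0.0282) = exp(ln(1.017106)/-0.0282) = exp(0.01696/-0.0282)
f = exp(-0.6015) = 0.5480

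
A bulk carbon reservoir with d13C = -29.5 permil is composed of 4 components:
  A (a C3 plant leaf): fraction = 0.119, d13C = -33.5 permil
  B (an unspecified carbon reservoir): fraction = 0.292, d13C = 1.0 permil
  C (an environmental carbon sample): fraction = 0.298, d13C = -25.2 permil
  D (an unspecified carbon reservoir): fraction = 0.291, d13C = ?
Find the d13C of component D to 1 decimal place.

-62.9 permil

Isotope mass balance: δ_bulk = Σ fᵢ·δᵢ.
-29.5 = 0.119×(-33.5) + 0.292×(1.0) + 0.298×(-25.2) + 0.291×δ_D
0.291·δ_D = -29.5 − (-11.204) = -18.296
δ_D = -18.296 / 0.291 = -62.87 permil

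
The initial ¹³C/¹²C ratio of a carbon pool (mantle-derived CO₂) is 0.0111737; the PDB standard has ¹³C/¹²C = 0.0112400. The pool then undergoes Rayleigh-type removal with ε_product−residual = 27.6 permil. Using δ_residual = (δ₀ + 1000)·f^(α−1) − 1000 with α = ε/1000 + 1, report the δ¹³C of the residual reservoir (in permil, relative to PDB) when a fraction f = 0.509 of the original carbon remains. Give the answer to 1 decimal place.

δ₀ = (0.0111737/0.0112400 − 1)×1000 = (0.994101 − 1)×1000 = -5.899 permil
α − 1 = ε/1000 = 0.0276
f^(α−1) = 0.509^(0.0276) = 0.981534
δ_res = (-5.899 + 1000) × 0.981534 − 1000 = 975.744 − 1000 = -24.26 permil

-24.3 permil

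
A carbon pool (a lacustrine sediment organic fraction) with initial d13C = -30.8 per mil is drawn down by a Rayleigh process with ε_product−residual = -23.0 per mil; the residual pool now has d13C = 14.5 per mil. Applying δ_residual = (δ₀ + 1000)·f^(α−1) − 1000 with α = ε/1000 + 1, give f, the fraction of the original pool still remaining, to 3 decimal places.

α − 1 = ε/1000 = -0.0230
(δ_res + 1000)/(δ₀ + 1000) = (14.5 + 1000)/(-30.8 + 1000) = 1014.5/969.2 = 1.046740
f = 1.046740^(1/-0.0230) = exp(ln(1.046740)/-0.0230) = exp(0.04568/-0.0230)
f = exp(-1.9861) = 0.1372

0.137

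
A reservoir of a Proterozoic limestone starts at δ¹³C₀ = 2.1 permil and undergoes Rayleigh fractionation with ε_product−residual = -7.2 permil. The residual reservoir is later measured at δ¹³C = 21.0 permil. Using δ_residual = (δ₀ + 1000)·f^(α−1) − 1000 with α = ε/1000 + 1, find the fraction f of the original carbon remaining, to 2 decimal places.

α − 1 = ε/1000 = -0.0072
(δ_res + 1000)/(δ₀ + 1000) = (21.0 + 1000)/(2.1 + 1000) = 1021.0/1002.1 = 1.018860
f = 1.018860^(1/-0.0072) = exp(ln(1.018860)/-0.0072) = exp(0.01868/-0.0072)
f = exp(-2.5951) = 0.0746

0.07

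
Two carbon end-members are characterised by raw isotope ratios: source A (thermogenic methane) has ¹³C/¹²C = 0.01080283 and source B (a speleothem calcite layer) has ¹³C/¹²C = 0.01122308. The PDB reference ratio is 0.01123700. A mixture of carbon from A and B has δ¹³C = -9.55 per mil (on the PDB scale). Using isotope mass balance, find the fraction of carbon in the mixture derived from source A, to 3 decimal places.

δ_A = (0.01080283/0.01123700 − 1)×1000 = (0.961362 − 1)×1000 = -38.638 per mil
δ_B = (0.01122308/0.01123700 − 1)×1000 = (0.998761 − 1)×1000 = -1.239 per mil
f_A = (δ_mix − δ_B)/(δ_A − δ_B) = (-9.55 − (-1.239))/(-38.638 − (-1.239))
f_A = -8.311 / -37.399 = 0.2222

0.222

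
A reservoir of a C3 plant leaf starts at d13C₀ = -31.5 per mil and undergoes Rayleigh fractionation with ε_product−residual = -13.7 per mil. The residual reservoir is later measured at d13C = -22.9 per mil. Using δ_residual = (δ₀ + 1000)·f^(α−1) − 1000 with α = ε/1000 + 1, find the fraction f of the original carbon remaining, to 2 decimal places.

α − 1 = ε/1000 = -0.0137
(δ_res + 1000)/(δ₀ + 1000) = (-22.9 + 1000)/(-31.5 + 1000) = 977.1/968.5 = 1.008880
f = 1.008880^(1/-0.0137) = exp(ln(1.008880)/-0.0137) = exp(0.00884/-0.0137)
f = exp(-0.6453) = 0.5245

0.52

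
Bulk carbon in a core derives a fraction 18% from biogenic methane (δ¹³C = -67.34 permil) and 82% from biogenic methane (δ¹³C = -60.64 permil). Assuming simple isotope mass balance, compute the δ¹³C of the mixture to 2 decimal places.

δ_mix = f_A·δ_A + f_B·δ_B
δ_mix = 0.18 × (-67.34) + 0.82 × (-60.64)
δ_mix = -12.121 + -49.725 = -61.846 permil

-61.85 permil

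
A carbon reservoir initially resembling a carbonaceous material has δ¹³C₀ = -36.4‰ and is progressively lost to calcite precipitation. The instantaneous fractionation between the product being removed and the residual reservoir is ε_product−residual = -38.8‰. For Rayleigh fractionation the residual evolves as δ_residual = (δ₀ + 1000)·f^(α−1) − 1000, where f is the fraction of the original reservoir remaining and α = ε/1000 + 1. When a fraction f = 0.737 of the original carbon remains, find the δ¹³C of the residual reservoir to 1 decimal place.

-24.9‰

Rayleigh residual: δ_res = (δ₀ + 1000)·f^(α−1) − 1000
α = ε/1000 + 1 = 0.96120, so α − 1 = -0.03880
f^(α−1) = 0.737^(-0.03880) = 1.011911
δ_res = (-36.4 + 1000) × 1.011911 − 1000 = 975.077 − 1000 = -24.92‰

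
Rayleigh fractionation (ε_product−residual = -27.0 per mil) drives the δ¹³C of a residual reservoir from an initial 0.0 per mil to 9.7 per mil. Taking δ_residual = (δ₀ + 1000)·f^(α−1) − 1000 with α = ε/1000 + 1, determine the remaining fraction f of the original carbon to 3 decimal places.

α − 1 = ε/1000 = -0.0270
(δ_res + 1000)/(δ₀ + 1000) = (9.7 + 1000)/(-0.0 + 1000) = 1009.7/1000.0 = 1.009700
f = 1.009700^(1/-0.0270) = exp(ln(1.009700)/-0.0270) = exp(0.00965/-0.0270)
f = exp(-0.3575) = 0.6994

0.699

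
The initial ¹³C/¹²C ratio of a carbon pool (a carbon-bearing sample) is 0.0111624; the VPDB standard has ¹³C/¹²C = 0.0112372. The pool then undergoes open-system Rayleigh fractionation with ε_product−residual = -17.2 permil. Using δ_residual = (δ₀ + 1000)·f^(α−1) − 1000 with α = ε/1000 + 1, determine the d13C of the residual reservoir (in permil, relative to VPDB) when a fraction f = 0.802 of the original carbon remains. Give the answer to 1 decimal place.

δ₀ = (0.0111624/0.0112372 − 1)×1000 = (0.993344 − 1)×1000 = -6.656 permil
α − 1 = ε/1000 = -0.0172
f^(α−1) = 0.802^(-0.0172) = 1.003802
δ_res = (-6.656 + 1000) × 1.003802 − 1000 = 997.121 − 1000 = -2.88 permil

-2.9 permil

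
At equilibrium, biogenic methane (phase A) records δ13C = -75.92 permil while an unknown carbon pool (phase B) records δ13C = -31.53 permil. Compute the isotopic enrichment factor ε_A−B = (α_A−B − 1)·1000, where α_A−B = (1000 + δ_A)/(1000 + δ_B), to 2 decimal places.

α_A−B = (1000 + -75.92) / (1000 + -31.53) = 924.08 / 968.47 = 0.954165
ε_A−B = (0.954165 − 1) × 1000 = -45.835 permil
(The approximation ε ≈ δ_A − δ_B would give -44.39 permil.)

-45.84 permil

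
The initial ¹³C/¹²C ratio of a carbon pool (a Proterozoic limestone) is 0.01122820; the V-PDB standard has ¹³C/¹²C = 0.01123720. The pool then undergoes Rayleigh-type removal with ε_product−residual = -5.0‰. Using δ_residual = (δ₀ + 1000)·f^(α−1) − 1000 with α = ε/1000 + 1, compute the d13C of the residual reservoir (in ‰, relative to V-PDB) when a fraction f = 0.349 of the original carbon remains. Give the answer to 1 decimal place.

δ₀ = (0.01122820/0.01123720 − 1)×1000 = (0.999199 − 1)×1000 = -0.801‰
α − 1 = ε/1000 = -0.0050
f^(α−1) = 0.349^(-0.0050) = 1.005277
δ_res = (-0.801 + 1000) × 1.005277 − 1000 = 1004.472 − 1000 = 4.47‰

4.5‰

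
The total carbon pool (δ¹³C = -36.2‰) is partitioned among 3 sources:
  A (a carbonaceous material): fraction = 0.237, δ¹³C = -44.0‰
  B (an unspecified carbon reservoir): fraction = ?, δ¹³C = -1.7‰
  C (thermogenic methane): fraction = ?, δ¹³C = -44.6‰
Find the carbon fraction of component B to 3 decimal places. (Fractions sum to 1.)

Let f_B and f_C be the unknown fractions; fractions sum to 1 so f_B + f_C = 0.763.
Mass balance: Σ fᵢ·δᵢ = δ_bulk ⇒ f_B·(-1.7) + f_C·(-44.6) = -36.2 − (-10.428) = -25.772
Substitute f_C = 0.763 − f_B:
f_B·(-1.7 − -44.6) = -25.772 − 0.763×(-44.6) = 8.258
f_B = 8.258 / 42.9 = 0.1925

0.192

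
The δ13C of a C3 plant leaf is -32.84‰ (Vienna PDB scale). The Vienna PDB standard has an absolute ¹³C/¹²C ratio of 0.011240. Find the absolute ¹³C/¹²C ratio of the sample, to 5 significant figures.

R_sample = R_standard × (δ13C/1000 + 1)
R_sample = 0.011240 × (-32.84/1000 + 1) = 0.011240 × 0.967160
R_sample = 0.0108709

0.010871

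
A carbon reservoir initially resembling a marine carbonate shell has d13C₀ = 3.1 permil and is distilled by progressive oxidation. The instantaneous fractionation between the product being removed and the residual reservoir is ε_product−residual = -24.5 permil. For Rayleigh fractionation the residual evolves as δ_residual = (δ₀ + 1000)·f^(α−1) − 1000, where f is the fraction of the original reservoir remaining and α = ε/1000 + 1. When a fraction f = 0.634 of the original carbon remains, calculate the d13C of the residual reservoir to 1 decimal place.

Rayleigh residual: δ_res = (δ₀ + 1000)·f^(α−1) − 1000
α = ε/1000 + 1 = 0.97550, so α − 1 = -0.02450
f^(α−1) = 0.634^(-0.02450) = 1.011227
δ_res = (3.1 + 1000) × 1.011227 − 1000 = 1014.362 − 1000 = 14.36 permil

14.4 permil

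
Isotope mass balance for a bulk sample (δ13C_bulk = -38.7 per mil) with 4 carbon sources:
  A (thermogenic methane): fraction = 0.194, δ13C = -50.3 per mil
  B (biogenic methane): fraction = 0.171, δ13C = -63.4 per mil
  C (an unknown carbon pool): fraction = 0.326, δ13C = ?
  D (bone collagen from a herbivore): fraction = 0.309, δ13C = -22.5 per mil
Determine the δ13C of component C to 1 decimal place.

Isotope mass balance: δ_bulk = Σ fᵢ·δᵢ.
-38.7 = 0.194×(-50.3) + 0.171×(-63.4) + 0.326×δ_C + 0.309×(-22.5)
0.326·δ_C = -38.7 − (-27.552) = -11.148
δ_C = -11.148 / 0.326 = -34.20 per mil

-34.2 per mil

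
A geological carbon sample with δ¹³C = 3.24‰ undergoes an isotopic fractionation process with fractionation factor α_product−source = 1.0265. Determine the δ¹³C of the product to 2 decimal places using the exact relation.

29.83‰

δ_product = (δ_source + 1000)·α − 1000
δ_product = (3.24 + 1000) × 1.0265 − 1000
δ_product = 1029.826 − 1000 = 29.826‰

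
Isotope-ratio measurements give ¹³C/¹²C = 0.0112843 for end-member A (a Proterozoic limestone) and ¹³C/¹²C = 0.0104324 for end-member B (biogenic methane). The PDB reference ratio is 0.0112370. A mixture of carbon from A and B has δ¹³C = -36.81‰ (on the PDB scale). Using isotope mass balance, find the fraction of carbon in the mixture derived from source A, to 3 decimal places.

0.459

δ_A = (0.0112843/0.0112370 − 1)×1000 = (1.004209 − 1)×1000 = 4.209‰
δ_B = (0.0104324/0.0112370 − 1)×1000 = (0.928397 − 1)×1000 = -71.603‰
f_A = (δ_mix − δ_B)/(δ_A − δ_B) = (-36.81 − (-71.603))/(4.209 − (-71.603))
f_A = 34.793 / 75.812 = 0.4589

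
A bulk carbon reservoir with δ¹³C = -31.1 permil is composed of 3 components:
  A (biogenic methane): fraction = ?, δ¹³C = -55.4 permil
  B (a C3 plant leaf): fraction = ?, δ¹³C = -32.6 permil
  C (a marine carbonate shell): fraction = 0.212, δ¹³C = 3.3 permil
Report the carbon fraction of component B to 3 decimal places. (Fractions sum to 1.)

0.520

Let f_B and f_A be the unknown fractions; fractions sum to 1 so f_B + f_A = 0.788.
Mass balance: Σ fᵢ·δᵢ = δ_bulk ⇒ f_B·(-32.6) + f_A·(-55.4) = -31.1 − (0.700) = -31.800
Substitute f_A = 0.788 − f_B:
f_B·(-32.6 − -55.4) = -31.800 − 0.788×(-55.4) = 11.856
f_B = 11.856 / 22.8 = 0.5200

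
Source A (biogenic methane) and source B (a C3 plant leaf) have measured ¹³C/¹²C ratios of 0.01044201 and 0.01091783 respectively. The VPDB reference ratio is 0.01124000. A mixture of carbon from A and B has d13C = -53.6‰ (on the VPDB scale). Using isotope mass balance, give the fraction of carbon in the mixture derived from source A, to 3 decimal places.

δ_A = (0.01044201/0.01124000 − 1)×1000 = (0.929004 − 1)×1000 = -70.996‰
δ_B = (0.01091783/0.01124000 − 1)×1000 = (0.971337 − 1)×1000 = -28.663‰
f_A = (δ_mix − δ_B)/(δ_A − δ_B) = (-53.6 − (-28.663))/(-70.996 − (-28.663))
f_A = -24.937 / -42.333 = 0.5891

0.589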